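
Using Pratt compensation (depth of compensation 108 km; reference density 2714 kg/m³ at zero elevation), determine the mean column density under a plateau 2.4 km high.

Pratt balance: ρ_ref D = ρ (D + h).
ρ = ρ_ref D/(D + h) = 2714 × 108 km/(108 km + 2.4 km) = 2660 kg/m³.

2660 kg/m³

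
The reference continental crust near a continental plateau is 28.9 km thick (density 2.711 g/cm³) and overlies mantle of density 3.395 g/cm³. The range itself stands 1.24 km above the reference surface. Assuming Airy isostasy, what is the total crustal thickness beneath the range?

35.1 km

Root depth r = h ρ_c / (ρ_m − ρ_c) = 1.24 km × 2.711 / 0.684 = 4.915 km.
Total thickness = T + h + r = 28.9 km + 1.24 km + 4.915 km = 35.1 km.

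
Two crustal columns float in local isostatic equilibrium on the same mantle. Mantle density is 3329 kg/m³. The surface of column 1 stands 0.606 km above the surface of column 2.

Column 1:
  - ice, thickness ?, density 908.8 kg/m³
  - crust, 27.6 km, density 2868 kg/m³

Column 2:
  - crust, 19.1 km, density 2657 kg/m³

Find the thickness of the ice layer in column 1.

0.88 km

Take the compensation level at the base of the deeper column (depth z_c below the surface of column 1) and equate Σ ρ_i t_i down to z_c; mantle fills any gap and the z_c terms cancel.
Column 1: x×908.8 + 27.6×2868 + (z_c − 27.6 − x)×3329
Column 2: 0.606×0 + 19.1×2657 + (z_c − 0.606 − 19.1)×3329
The z_c×3329 term appears on both sides and cancels. Collect the known terms of each column as K = Σ(ρt)_known − 3329 × (depth of known layers): K_1 = 79156.8 − 3329×27.6 = −12723.6; K_2 = 50748.7 − 3329×(0.606 + 19.1) = −14852.574.
Balance: K_1 − x×(3329 − 908.8) = K_2, so x = (K_1 − K_2)/(3329 − 908.8) = 2128.97/2420.2 = 0.88 km.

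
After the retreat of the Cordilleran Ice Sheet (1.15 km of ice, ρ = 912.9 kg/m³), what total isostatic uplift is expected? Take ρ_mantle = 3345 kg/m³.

Removing the load lets mantle flow back in; uplift u satisfies ρ_ice t = ρ_m u.
u = t ρ_ice/ρ_m = 1.15 km × 912.9/3345 = 0.314 km.

0.314 km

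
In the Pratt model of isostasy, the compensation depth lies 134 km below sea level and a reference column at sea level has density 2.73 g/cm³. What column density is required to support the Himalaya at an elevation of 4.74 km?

Pratt balance: ρ_ref D = ρ (D + h).
ρ = ρ_ref D/(D + h) = 2.73 × 134 km/(134 km + 4.74 km) = 2.64 g/cm³.

2.64 g/cm³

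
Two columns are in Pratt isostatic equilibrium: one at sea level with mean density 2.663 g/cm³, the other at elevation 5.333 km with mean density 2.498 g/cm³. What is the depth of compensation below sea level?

80.7 km

ρ_ref D = ρ (D + h) → D (ρ_ref − ρ) = ρ h.
D = ρ h/(ρ_ref − ρ) = 2.498 × 5.333 km/(2.663 − 2.498) = 80.7 km.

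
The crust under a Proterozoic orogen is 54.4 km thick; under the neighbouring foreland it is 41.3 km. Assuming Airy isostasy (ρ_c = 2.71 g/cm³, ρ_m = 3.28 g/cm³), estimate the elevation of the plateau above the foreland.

2.28 km

Excess crust Δ = 54.4 km − 41.3 km = 13.1 km, split between elevation h and root r with h + r = Δ.
Airy balance ρ_c h = (ρ_m − ρ_c) r gives r = h ρ_c/(ρ_m − ρ_c), so h (1 + ρ_c/(ρ_m − ρ_c)) = Δ, i.e. h = Δ (ρ_m − ρ_c)/ρ_m.
h = 13.1 km × 0.57/3.28 = 2.28 km.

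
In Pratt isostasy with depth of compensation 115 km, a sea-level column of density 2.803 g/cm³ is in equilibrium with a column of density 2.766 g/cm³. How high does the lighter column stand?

1.54 km

ρ_ref D = ρ (D + h) → h = D (ρ_ref − ρ)/ρ.
h = 115 km × (2.803 − 2.766)/2.766 = 1.54 km.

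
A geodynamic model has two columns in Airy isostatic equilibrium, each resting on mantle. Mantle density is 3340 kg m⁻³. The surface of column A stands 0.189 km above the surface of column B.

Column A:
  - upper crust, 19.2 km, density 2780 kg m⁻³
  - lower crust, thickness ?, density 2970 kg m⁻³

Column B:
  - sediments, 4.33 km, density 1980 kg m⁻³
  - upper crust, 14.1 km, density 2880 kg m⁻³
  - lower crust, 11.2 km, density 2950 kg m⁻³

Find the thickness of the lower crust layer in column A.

17.9 km

Take the compensation level at the base of the deeper column (depth z_c below the surface of column A) and equate Σ ρ_i t_i down to z_c; mantle fills any gap and the z_c terms cancel.
Column A: 19.2×2780 + x×2970 + (z_c − 19.2 − x)×3340
Column B: 0.189×0 + 4.33×1980 + 14.1×2880 + 11.2×2950 + (z_c − 0.189 − 29.63)×3340
The z_c×3340 term appears on both sides and cancels. Collect the known terms of each column as K = Σ(ρt)_known − 3340 × (depth of known layers): K_A = 53376 − 3340×19.2 = −10752; K_B = 82221.4 − 3340×(0.189 + 29.63) = −17374.06.
Balance: K_A − x×(3340 − 2970) = K_B, so x = (K_A − K_B)/(3340 − 2970) = 6622.06/370 = 17.9 km.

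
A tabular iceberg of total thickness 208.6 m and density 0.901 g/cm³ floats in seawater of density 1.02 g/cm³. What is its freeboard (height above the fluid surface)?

24.3 m

Floating equilibrium: submerged depth d = t ρ_obj/ρ_fluid = 208.6 m × 0.901/1.02 = 184.3 m.
Freeboard = t − d = 208.6 m − 184.3 m = 24.3 m.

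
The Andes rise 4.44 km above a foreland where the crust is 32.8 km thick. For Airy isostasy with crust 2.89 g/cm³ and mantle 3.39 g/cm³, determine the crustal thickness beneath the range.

Root depth r = h ρ_c / (ρ_m − ρ_c) = 4.44 km × 2.89 / 0.5 = 25.66 km.
Total thickness = T + h + r = 32.8 km + 4.44 km + 25.66 km = 62.9 km.

62.9 km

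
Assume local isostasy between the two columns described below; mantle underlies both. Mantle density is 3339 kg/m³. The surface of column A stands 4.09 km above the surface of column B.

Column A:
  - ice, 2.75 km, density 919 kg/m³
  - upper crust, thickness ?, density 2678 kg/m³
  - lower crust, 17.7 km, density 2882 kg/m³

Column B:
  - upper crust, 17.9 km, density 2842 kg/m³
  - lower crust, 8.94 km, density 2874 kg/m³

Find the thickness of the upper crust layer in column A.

18.1 km

Take the compensation level at the base of the deeper column (depth z_c below the surface of column A) and equate Σ ρ_i t_i down to z_c; mantle fills any gap and the z_c terms cancel.
Column A: 2.75×919 + x×2678 + 17.7×2882 + (z_c − 20.45 − x)×3339
Column B: 4.09×0 + 17.9×2842 + 8.94×2874 + (z_c − 4.09 − 26.84)×3339
The z_c×3339 term appears on both sides and cancels. Collect the known terms of each column as K = Σ(ρt)_known − 3339 × (depth of known layers): K_A = 53538.65 − 3339×20.45 = −14743.9; K_B = 76565.36 − 3339×(4.09 + 26.84) = −26709.91.
Balance: K_A − x×(3339 − 2678) = K_B, so x = (K_A − K_B)/(3339 − 2678) = 11966/661 = 18.1 km.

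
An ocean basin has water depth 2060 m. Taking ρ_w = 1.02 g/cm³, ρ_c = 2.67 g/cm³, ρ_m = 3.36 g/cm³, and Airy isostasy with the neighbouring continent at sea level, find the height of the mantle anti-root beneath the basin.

By Archimedes' principle applied to the lithosphere: replacing crust with seawater at the top is compensated by replacing crust with mantle at the base: d (ρ_c − ρ_w) = a (ρ_m − ρ_c).
a = d (ρ_c − ρ_w)/(ρ_m − ρ_c) = 2060 m × 1.65/0.69 = 4930 m.

4930 m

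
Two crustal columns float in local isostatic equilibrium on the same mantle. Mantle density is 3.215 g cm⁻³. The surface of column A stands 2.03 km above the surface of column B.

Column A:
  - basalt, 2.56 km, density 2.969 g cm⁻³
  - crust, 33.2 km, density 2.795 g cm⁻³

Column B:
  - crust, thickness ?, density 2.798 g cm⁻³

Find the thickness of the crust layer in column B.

Take the compensation level at the base of the deeper column (depth z_c below the surface of column A) and equate Σ ρ_i t_i down to z_c; mantle fills any gap and the z_c terms cancel.
Column A: 2.56×2.969 + 33.2×2.795 + (z_c − 35.76)×3.215
Column B: 2.03×0 + x×2.798 + (z_c − 2.03 − 0 − x)×3.215
The z_c×3.215 term appears on both sides and cancels. Collect the known terms of each column as K = Σ(ρt)_known − 3.215 × (depth of known layers): K_A = 100.39464 − 3.215×35.76 = −14.57376; K_B = 0 − 3.215×(2.03 + 0) = −6.52645.
Balance: K_A = K_B − x×(3.215 − 2.798), so x = (K_B − K_A)/(3.215 − 2.798) = 8.04731/0.417 = 19.3 km.

19.3 km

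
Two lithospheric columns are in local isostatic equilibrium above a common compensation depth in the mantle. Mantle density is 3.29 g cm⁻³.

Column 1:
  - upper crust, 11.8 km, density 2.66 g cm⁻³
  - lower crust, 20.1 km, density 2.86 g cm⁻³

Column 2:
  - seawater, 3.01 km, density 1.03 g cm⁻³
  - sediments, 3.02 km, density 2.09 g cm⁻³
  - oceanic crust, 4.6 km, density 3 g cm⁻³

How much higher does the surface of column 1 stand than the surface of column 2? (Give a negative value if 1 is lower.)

1.31 km

For any compensation level in the mantle, the mantle terms cancel and isostasy reduces to e = (Σt_1 − Σt_2) − (Σ(ρt)_1 − Σ(ρt)_2) / ρ_m.
Σt_1 = 31.9 km; Σt_2 = 10.63 km; Σ(ρt)_1 = 88.874; Σ(ρt)_2 = 23.2121 (in km·g cm⁻³).
e = (31.9 − 10.63) − (88.874 − 23.2121) / 3.29 = 1.31 km.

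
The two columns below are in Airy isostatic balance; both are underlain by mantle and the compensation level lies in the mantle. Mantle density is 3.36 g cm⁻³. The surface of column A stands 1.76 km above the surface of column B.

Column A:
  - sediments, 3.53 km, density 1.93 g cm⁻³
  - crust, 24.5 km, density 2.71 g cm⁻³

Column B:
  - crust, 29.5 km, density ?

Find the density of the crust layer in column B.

2.85 g cm⁻³

Take the compensation level at the base of the deeper column (depth z_c below the surface of column A) and equate Σ ρ_i t_i down to z_c; mantle fills any gap and the z_c terms cancel.
Column A: 3.53×1.93 + 24.5×2.71 + (z_c − 28.03)×3.36
Column B: 1.76×0 + 29.5×ρ + (z_c − 1.76 − 29.5)×3.36
The z_c×3.36 term appears on both sides and cancels. Collect the known terms of each column as K = Σ(ρt)_known − 3.36 × (depth of known layers): K_A = 73.2079 − 3.36×28.03 = −20.9729; K_B = 0 − 3.36×(1.76 + 29.5) = −105.0336.
Balance: K_A = K_B + 29.5×ρ, so ρ = (K_A − K_B)/29.5 = 84.0607/29.5 = 2.85 g cm⁻³.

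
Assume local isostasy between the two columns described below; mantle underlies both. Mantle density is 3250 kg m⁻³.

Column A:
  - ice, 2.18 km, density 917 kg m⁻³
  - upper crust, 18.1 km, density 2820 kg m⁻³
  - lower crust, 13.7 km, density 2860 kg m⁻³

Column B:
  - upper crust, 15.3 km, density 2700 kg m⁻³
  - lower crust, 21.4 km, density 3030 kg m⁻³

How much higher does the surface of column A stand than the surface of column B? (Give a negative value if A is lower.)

For any compensation level in the mantle, the mantle terms cancel and isostasy reduces to e = (Σt_A − Σt_B) − (Σ(ρt)_A − Σ(ρt)_B) / ρ_m.
Σt_A = 33.98 km; Σt_B = 36.7 km; Σ(ρt)_A = 92223.06; Σ(ρt)_B = 106152 (in km·kg m⁻³).
e = (33.98 − 36.7) − (92223.06 − 106152) / 3250 = 1.57 km.

1.57 km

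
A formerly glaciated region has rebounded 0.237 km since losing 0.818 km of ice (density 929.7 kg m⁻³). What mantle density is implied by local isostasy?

3210 kg m⁻³

ρ_m = ρ_ice t / u = 929.7 × 0.818 km/0.237 km = 3210 kg m⁻³.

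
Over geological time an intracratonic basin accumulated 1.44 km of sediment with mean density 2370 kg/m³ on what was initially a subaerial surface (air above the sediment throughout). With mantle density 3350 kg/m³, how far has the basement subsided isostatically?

Subaerial load: s = t ρ_sed / ρ_m = 1.44 km × 2370/3350 = 1.02 km.

1.02 km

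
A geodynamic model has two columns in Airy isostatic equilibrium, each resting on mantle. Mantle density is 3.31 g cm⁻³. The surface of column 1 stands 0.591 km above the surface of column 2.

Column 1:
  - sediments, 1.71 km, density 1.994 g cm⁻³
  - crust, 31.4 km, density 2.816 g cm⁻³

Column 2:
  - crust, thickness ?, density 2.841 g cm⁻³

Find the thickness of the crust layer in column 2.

Take the compensation level at the base of the deeper column (depth z_c below the surface of column 1) and equate Σ ρ_i t_i down to z_c; mantle fills any gap and the z_c terms cancel.
Column 1: 1.71×1.994 + 31.4×2.816 + (z_c − 33.11)×3.31
Column 2: 0.591×0 + x×2.841 + (z_c − 0.591 − 0 − x)×3.31
The z_c×3.31 term appears on both sides and cancels. Collect the known terms of each column as K = Σ(ρt)_known − 3.31 × (depth of known layers): K_1 = 91.83214 − 3.31×33.11 = −17.76196; K_2 = 0 − 3.31×(0.591 + 0) = −1.95621.
Balance: K_1 = K_2 − x×(3.31 − 2.841), so x = (K_2 − K_1)/(3.31 − 2.841) = 15.8057/0.469 = 33.7 km.

33.7 km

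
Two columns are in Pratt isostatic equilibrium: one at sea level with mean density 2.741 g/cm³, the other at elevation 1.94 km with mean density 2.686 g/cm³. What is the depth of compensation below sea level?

ρ_ref D = ρ (D + h) → D (ρ_ref − ρ) = ρ h.
D = ρ h/(ρ_ref − ρ) = 2.686 × 1.94 km/(2.741 − 2.686) = 94.7 km.

94.7 km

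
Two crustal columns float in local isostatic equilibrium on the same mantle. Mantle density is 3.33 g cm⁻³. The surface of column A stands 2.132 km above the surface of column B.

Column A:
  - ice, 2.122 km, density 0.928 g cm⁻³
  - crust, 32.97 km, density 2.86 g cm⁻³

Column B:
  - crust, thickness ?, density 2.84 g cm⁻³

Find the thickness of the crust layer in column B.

27.5 km

Take the compensation level at the base of the deeper column (depth z_c below the surface of column A) and equate Σ ρ_i t_i down to z_c; mantle fills any gap and the z_c terms cancel.
Column A: 2.122×0.928 + 32.97×2.86 + (z_c − 35.092)×3.33
Column B: 2.132×0 + x×2.84 + (z_c − 2.132 − 0 − x)×3.33
The z_c×3.33 term appears on both sides and cancels. Collect the known terms of each column as K = Σ(ρt)_known − 3.33 × (depth of known layers): K_A = 96.263416 − 3.33×35.092 = −20.592944; K_B = 0 − 3.33×(2.132 + 0) = −7.09956.
Balance: K_A = K_B − x×(3.33 − 2.84), so x = (K_B − K_A)/(3.33 − 2.84) = 13.4934/0.49 = 27.5 km.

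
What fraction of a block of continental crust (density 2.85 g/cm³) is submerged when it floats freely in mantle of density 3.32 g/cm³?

Submerged fraction = ρ_obj/ρ_fluid = 2.85/3.32 = 85.8%.

85.8%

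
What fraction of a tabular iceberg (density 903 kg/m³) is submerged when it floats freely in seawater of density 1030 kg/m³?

0.877

Submerged fraction = ρ_obj/ρ_fluid = 903/1030 = 0.877.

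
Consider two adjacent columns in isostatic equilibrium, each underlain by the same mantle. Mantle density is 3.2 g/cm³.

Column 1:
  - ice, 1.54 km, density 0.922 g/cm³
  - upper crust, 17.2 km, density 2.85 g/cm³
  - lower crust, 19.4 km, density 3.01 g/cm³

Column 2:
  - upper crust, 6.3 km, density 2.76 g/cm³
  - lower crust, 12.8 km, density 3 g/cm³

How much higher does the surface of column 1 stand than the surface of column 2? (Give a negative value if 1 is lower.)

For any compensation level in the mantle, the mantle terms cancel and isostasy reduces to e = (Σt_1 − Σt_2) − (Σ(ρt)_1 − Σ(ρt)_2) / ρ_m.
Σt_1 = 38.14 km; Σt_2 = 19.1 km; Σ(ρt)_1 = 108.83388; Σ(ρt)_2 = 55.788 (in km·g/cm³).
e = (38.14 − 19.1) − (108.83388 − 55.788) / 3.2 = 2.46 km.

2.46 km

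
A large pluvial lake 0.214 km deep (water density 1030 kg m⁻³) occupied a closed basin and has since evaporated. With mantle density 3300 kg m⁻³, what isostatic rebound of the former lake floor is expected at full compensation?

u = d ρ_w/ρ_m = 0.214 km × 1030/3300 = 0.0668 km.

0.0668 km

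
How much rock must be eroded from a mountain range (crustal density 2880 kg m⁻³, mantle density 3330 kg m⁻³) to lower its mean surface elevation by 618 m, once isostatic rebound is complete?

4570 m

Net drop Δ = e − u = e − e ρ_c/ρ_m = e (ρ_m − ρ_c)/ρ_m.
e = Δ ρ_m/(ρ_m − ρ_c) = 618 m × 3330/450 = 4570 m.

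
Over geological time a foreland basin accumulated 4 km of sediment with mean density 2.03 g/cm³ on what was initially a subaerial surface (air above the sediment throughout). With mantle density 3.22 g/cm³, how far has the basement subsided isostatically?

2.52 km

Subaerial load: s = t ρ_sed / ρ_m = 4 km × 2.03/3.22 = 2.52 km.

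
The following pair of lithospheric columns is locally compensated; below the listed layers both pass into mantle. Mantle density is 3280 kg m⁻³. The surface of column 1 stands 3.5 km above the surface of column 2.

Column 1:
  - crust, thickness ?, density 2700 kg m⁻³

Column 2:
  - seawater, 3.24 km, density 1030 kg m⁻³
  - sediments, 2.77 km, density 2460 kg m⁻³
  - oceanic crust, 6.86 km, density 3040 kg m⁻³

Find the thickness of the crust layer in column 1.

39.1 km

Take the compensation level at the base of the deeper column (depth z_c below the surface of column 1) and equate Σ ρ_i t_i down to z_c; mantle fills any gap and the z_c terms cancel.
Column 1: x×2700 + (z_c − 0 − x)×3280
Column 2: 3.5×0 + 3.24×1030 + 2.77×2460 + 6.86×3040 + (z_c − 3.5 − 12.87)×3280
The z_c×3280 term appears on both sides and cancels. Collect the known terms of each column as K = Σ(ρt)_known − 3280 × (depth of known layers): K_1 = 0 − 3280×0 = 0; K_2 = 31005.8 − 3280×(3.5 + 12.87) = −22687.8.
Balance: K_1 − x×(3280 − 2700) = K_2, so x = (K_1 − K_2)/(3280 − 2700) = 22687.8/580 = 39.1 km.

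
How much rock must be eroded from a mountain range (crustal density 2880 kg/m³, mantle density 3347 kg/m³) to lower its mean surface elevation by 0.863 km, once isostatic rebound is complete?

6.19 km

Net drop Δ = e − u = e − e ρ_c/ρ_m = e (ρ_m − ρ_c)/ρ_m.
e = Δ ρ_m/(ρ_m − ρ_c) = 0.863 km × 3347/467 = 6.19 km.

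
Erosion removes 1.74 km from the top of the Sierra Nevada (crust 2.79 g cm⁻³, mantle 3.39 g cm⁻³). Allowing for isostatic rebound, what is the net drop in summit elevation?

Rebound u = e ρ_c/ρ_m = 1.74 km × 2.79/3.39 = 1.432 km.
Net surface drop = e − u = 1.74 km − 1.432 km = e (ρ_m − ρ_c)/ρ_m = 0.308 km.

0.308 km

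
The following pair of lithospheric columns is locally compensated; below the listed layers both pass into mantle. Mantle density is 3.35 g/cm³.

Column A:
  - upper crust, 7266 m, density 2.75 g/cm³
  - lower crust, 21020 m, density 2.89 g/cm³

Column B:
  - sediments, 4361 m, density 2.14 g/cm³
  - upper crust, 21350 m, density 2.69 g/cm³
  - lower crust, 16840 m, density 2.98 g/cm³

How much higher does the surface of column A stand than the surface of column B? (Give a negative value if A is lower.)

−3450 m

For any compensation level in the mantle, the mantle terms cancel and isostasy reduces to e = (Σt_A − Σt_B) − (Σ(ρt)_A − Σ(ρt)_B) / ρ_m.
Σt_A = 28286 m; Σt_B = 42551 m; Σ(ρt)_A = 80729.3; Σ(ρt)_B = 116947.24 (in m·g/cm³).
e = (28286 − 42551) − (80729.3 − 116947.24) / 3.35 = −3450 m.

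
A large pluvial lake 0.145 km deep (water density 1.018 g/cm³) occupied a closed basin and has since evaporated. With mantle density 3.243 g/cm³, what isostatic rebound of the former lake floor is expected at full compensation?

0.0455 km

u = d ρ_w/ρ_m = 0.145 km × 1.018/3.243 = 0.0455 km.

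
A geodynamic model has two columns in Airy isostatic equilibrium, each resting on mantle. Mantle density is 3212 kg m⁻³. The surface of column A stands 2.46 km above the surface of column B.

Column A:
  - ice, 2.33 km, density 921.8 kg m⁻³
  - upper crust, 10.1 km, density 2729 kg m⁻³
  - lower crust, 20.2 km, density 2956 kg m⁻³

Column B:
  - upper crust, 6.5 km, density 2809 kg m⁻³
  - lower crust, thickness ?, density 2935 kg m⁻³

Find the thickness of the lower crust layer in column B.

Take the compensation level at the base of the deeper column (depth z_c below the surface of column A) and equate Σ ρ_i t_i down to z_c; mantle fills any gap and the z_c terms cancel.
Column A: 2.33×921.8 + 10.1×2729 + 20.2×2956 + (z_c − 32.63)×3212
Column B: 2.46×0 + 6.5×2809 + x×2935 + (z_c − 2.46 − 6.5 − x)×3212
The z_c×3212 term appears on both sides and cancels. Collect the known terms of each column as K = Σ(ρt)_known − 3212 × (depth of known layers): K_A = 89421.894 − 3212×32.63 = −15385.666; K_B = 18258.5 − 3212×(2.46 + 6.5) = −10521.02.
Balance: K_A = K_B − x×(3212 − 2935), so x = (K_B − K_A)/(3212 − 2935) = 4864.65/277 = 17.6 km.

17.6 km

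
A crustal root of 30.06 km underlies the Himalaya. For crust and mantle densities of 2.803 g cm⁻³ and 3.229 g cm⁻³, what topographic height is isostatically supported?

4.57 km

By Archimedes' principle applied to the lithosphere: ρ_c h = (ρ_m − ρ_c) r.
h = r (ρ_m − ρ_c) / ρ_c = 30.06 km × (3.229 − 2.803) / 2.803 = 4.57 km.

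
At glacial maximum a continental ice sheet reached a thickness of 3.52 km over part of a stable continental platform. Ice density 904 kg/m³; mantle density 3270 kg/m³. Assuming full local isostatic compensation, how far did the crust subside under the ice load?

0.973 km

By Archimedes' principle applied to the lithosphere: the ice load ρ_ice t is balanced by mantle displaced below, ρ_m s.
s = t ρ_ice / ρ_m = 3.52 km × 904/3270 = 0.973 km.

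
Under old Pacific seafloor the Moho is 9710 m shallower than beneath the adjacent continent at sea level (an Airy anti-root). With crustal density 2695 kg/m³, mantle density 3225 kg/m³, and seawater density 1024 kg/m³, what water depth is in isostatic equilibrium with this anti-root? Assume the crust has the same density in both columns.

Replacing a thickness d of crust by seawater at the top must be balanced by replacing crust with mantle at the base: d (ρ_c − ρ_w) = a (ρ_m − ρ_c).
d = a (ρ_m − ρ_c)/(ρ_c − ρ_w) = 9710 m × 530/1671 = 3080 m.

3080 m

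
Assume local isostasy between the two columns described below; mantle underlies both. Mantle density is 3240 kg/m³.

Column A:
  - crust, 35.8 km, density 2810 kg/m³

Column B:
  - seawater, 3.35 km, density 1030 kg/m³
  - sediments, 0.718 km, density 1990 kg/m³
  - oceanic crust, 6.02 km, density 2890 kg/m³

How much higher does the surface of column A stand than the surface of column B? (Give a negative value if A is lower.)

For any compensation level in the mantle, the mantle terms cancel and isostasy reduces to e = (Σt_A − Σt_B) − (Σ(ρt)_A − Σ(ρt)_B) / ρ_m.
Σt_A = 35.8 km; Σt_B = 10.088 km; Σ(ρt)_A = 100598; Σ(ρt)_B = 22277.12 (in km·kg/m³).
e = (35.8 − 10.088) − (100598 − 22277.12) / 3240 = 1.54 km.

1.54 km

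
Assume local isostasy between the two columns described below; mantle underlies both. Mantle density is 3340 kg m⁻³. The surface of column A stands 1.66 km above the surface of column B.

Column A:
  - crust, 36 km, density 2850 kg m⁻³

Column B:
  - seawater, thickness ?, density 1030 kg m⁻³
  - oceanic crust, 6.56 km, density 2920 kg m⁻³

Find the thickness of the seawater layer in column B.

Take the compensation level at the base of the deeper column (depth z_c below the surface of column A) and equate Σ ρ_i t_i down to z_c; mantle fills any gap and the z_c terms cancel.
Column A: 36×2850 + (z_c − 36)×3340
Column B: 1.66×0 + x×1030 + 6.56×2920 + (z_c − 1.66 − 6.56 − x)×3340
The z_c×3340 term appears on both sides and cancels. Collect the known terms of each column as K = Σ(ρt)_known − 3340 × (depth of known layers): K_A = 102600 − 3340×36 = −17640; K_B = 19155.2 − 3340×(1.66 + 6.56) = −8299.6.
Balance: K_A = K_B − x×(3340 − 1030), so x = (K_B − K_A)/(3340 − 1030) = 9340.4/2310 = 4.04 km.

4.04 km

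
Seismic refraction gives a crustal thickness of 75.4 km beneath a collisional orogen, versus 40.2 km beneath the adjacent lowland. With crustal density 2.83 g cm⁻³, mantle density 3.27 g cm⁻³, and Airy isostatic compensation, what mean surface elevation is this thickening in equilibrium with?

Excess crust Δ = 75.4 km − 40.2 km = 35.2 km, split between elevation h and root r with h + r = Δ.
Airy balance ρ_c h = (ρ_m − ρ_c) r gives r = h ρ_c/(ρ_m − ρ_c), so h (1 + ρ_c/(ρ_m − ρ_c)) = Δ, i.e. h = Δ (ρ_m − ρ_c)/ρ_m.
h = 35.2 km × 0.44/3.27 = 4.74 km.

4.74 km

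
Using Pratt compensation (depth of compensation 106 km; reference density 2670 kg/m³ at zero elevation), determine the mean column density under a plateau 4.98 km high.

Pratt balance: ρ_ref D = ρ (D + h).
ρ = ρ_ref D/(D + h) = 2670 × 106 km/(106 km + 4.98 km) = 2550 kg/m³.

2550 kg/m³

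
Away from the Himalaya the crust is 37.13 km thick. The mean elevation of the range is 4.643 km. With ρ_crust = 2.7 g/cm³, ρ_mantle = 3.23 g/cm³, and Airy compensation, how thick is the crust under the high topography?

65.4 km

Root depth r = h ρ_c / (ρ_m − ρ_c) = 4.643 km × 2.7 / 0.53 = 23.65 km.
Total thickness = T + h + r = 37.13 km + 4.643 km + 23.65 km = 65.4 km.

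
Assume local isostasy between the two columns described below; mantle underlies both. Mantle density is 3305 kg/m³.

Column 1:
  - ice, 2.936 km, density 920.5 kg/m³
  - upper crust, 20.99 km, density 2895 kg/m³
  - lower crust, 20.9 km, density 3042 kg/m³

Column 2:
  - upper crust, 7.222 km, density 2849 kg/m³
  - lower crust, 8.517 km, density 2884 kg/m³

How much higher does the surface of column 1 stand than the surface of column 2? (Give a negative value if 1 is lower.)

For any compensation level in the mantle, the mantle terms cancel and isostasy reduces to e = (Σt_1 − Σt_2) − (Σ(ρt)_1 − Σ(ρt)_2) / ρ_m.
Σt_1 = 44.826 km; Σt_2 = 15.739 km; Σ(ρt)_1 = 127046.438; Σ(ρt)_2 = 45138.506 (in km·kg/m³).
e = (44.826 − 15.739) − (127046.438 − 45138.506) / 3305 = 4.3 km.

4.3 km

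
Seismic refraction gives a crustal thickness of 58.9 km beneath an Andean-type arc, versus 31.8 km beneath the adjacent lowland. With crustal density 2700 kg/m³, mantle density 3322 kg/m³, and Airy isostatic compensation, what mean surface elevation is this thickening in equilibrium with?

5.07 km

Excess crust Δ = 58.9 km − 31.8 km = 27.1 km, split between elevation h and root r with h + r = Δ.
Airy balance ρ_c h = (ρ_m − ρ_c) r gives r = h ρ_c/(ρ_m − ρ_c), so h (1 + ρ_c/(ρ_m − ρ_c)) = Δ, i.e. h = Δ (ρ_m − ρ_c)/ρ_m.
h = 27.1 km × 622/3322 = 5.07 km.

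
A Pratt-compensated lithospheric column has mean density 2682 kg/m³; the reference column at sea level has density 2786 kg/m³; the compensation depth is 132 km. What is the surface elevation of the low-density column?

5.12 km

ρ_ref D = ρ (D + h) → h = D (ρ_ref − ρ)/ρ.
h = 132 km × (2786 − 2682)/2682 = 5.12 km.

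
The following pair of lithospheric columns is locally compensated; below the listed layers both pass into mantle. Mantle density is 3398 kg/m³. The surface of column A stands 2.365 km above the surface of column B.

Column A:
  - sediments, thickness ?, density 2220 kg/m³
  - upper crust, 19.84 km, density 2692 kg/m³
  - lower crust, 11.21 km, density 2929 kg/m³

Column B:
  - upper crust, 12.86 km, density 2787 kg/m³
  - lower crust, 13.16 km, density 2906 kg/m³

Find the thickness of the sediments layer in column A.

Take the compensation level at the base of the deeper column (depth z_c below the surface of column A) and equate Σ ρ_i t_i down to z_c; mantle fills any gap and the z_c terms cancel.
Column A: x×2220 + 19.84×2692 + 11.21×2929 + (z_c − 31.05 − x)×3398
Column B: 2.365×0 + 12.86×2787 + 13.16×2906 + (z_c − 2.365 − 26.02)×3398
The z_c×3398 term appears on both sides and cancels. Collect the known terms of each column as K = Σ(ρt)_known − 3398 × (depth of known layers): K_A = 86243.37 − 3398×31.05 = −19264.53; K_B = 74083.78 − 3398×(2.365 + 26.02) = −22368.45.
Balance: K_A − x×(3398 − 2220) = K_B, so x = (K_A − K_B)/(3398 − 2220) = 3103.92/1178 = 2.63 km.

2.63 km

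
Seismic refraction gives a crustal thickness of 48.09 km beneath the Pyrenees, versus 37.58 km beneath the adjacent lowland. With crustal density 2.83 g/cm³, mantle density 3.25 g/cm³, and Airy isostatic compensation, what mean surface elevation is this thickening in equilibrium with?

1.36 km

Excess crust Δ = 48.09 km − 37.58 km = 10.51 km, split between elevation h and root r with h + r = Δ.
Airy balance ρ_c h = (ρ_m − ρ_c) r gives r = h ρ_c/(ρ_m − ρ_c), so h (1 + ρ_c/(ρ_m − ρ_c)) = Δ, i.e. h = Δ (ρ_m − ρ_c)/ρ_m.
h = 10.51 km × 0.42/3.25 = 1.36 km.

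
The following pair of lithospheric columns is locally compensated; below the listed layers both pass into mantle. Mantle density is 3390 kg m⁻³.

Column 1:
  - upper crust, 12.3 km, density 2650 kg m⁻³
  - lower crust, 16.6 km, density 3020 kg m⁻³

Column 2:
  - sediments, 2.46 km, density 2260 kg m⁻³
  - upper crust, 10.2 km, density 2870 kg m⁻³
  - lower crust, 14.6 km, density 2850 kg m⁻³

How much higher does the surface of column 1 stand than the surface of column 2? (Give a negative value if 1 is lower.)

For any compensation level in the mantle, the mantle terms cancel and isostasy reduces to e = (Σt_1 − Σt_2) − (Σ(ρt)_1 − Σ(ρt)_2) / ρ_m.
Σt_1 = 28.9 km; Σt_2 = 27.26 km; Σ(ρt)_1 = 82727; Σ(ρt)_2 = 76443.6 (in km·kg m⁻³).
e = (28.9 − 27.26) − (82727 − 76443.6) / 3390 = −0.214 km.

−0.214 km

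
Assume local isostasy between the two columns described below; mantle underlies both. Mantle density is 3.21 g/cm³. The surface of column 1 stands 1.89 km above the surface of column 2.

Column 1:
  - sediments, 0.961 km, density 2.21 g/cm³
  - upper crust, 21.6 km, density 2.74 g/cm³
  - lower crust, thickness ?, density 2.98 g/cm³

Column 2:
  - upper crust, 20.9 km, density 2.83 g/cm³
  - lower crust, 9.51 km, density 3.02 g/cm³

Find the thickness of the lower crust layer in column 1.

Take the compensation level at the base of the deeper column (depth z_c below the surface of column 1) and equate Σ ρ_i t_i down to z_c; mantle fills any gap and the z_c terms cancel.
Column 1: 0.961×2.21 + 21.6×2.74 + x×2.98 + (z_c − 22.561 − x)×3.21
Column 2: 1.89×0 + 20.9×2.83 + 9.51×3.02 + (z_c − 1.89 − 30.41)×3.21
The z_c×3.21 term appears on both sides and cancels. Collect the known terms of each column as K = Σ(ρt)_known − 3.21 × (depth of known layers): K_1 = 61.30781 − 3.21×22.561 = −11.113; K_2 = 87.8672 − 3.21×(1.89 + 30.41) = −15.8158.
Balance: K_1 − x×(3.21 − 2.98) = K_2, so x = (K_1 − K_2)/(3.21 − 2.98) = 4.7028/0.23 = 20.4 km.

20.4 km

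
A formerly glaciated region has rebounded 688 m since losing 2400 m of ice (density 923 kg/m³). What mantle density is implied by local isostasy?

3220 kg/m³

ρ_m = ρ_ice t / u = 923 × 2400 m/688 m = 3220 kg/m³.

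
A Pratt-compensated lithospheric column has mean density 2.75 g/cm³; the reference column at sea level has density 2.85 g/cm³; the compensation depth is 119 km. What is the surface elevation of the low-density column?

4.33 km

ρ_ref D = ρ (D + h) → h = D (ρ_ref − ρ)/ρ.
h = 119 km × (2.85 − 2.75)/2.75 = 4.33 km.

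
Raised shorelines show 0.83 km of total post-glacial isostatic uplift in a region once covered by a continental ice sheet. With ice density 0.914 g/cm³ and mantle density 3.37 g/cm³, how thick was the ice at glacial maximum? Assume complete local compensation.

3.06 km

u = t ρ_ice/ρ_m → t = u ρ_m/ρ_ice = 0.83 km × 3.37/0.914 = 3.06 km.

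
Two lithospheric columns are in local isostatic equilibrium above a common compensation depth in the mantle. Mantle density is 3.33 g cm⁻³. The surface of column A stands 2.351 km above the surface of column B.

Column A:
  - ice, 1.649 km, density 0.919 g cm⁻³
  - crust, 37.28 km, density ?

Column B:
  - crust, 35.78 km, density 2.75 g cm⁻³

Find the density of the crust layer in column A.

Take the compensation level at the base of the deeper column (depth z_c below the surface of column A) and equate Σ ρ_i t_i down to z_c; mantle fills any gap and the z_c terms cancel.
Column A: 1.649×0.919 + 37.28×ρ + (z_c − 38.929)×3.33
Column B: 2.351×0 + 35.78×2.75 + (z_c − 2.351 − 35.78)×3.33
The z_c×3.33 term appears on both sides and cancels. Collect the known terms of each column as K = Σ(ρt)_known − 3.33 × (depth of known layers): K_A = 1.515431 − 3.33×38.929 = −128.118139; K_B = 98.395 − 3.33×(2.351 + 35.78) = −28.58123.
Balance: K_A + 37.28×ρ = K_B, so ρ = (K_B − K_A)/37.28 = 99.5369/37.28 = 2.67 g cm⁻³.

2.67 g cm⁻³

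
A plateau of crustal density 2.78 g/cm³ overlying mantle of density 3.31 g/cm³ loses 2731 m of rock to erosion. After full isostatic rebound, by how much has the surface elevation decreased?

Rebound u = e ρ_c/ρ_m = 2731 m × 2.78/3.31 = 2294 m.
Net surface drop = e − u = 2731 m − 2294 m = e (ρ_m − ρ_c)/ρ_m = 437 m.

437 m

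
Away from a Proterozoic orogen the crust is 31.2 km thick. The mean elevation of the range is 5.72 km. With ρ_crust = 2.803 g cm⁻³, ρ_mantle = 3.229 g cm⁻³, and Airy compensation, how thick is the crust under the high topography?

Root depth r = h ρ_c / (ρ_m − ρ_c) = 5.72 km × 2.803 / 0.426 = 37.64 km.
Total thickness = T + h + r = 31.2 km + 5.72 km + 37.64 km = 74.6 km.

74.6 km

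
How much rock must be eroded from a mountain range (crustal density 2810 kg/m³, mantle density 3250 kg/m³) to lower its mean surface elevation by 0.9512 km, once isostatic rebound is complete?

7.03 km

Net drop Δ = e − u = e − e ρ_c/ρ_m = e (ρ_m − ρ_c)/ρ_m.
e = Δ ρ_m/(ρ_m − ρ_c) = 0.9512 km × 3250/440 = 7.03 km.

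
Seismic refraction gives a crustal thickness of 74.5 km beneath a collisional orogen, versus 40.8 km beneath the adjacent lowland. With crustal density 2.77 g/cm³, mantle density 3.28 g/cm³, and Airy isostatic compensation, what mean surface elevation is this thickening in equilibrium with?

5.24 km

Excess crust Δ = 74.5 km − 40.8 km = 33.7 km, split between elevation h and root r with h + r = Δ.
Airy balance ρ_c h = (ρ_m − ρ_c) r gives r = h ρ_c/(ρ_m − ρ_c), so h (1 + ρ_c/(ρ_m − ρ_c)) = Δ, i.e. h = Δ (ρ_m − ρ_c)/ρ_m.
h = 33.7 km × 0.51/3.28 = 5.24 km.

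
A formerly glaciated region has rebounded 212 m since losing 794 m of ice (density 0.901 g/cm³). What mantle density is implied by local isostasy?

ρ_m = ρ_ice t / u = 0.901 × 794 m/212 m = 3.37 g/cm³.

3.37 g/cm³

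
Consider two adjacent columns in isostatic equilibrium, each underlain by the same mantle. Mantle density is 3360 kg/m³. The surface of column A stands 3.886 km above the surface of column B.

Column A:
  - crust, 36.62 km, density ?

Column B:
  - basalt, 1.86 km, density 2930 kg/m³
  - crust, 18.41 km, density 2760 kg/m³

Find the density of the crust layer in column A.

Take the compensation level at the base of the deeper column (depth z_c below the surface of column A) and equate Σ ρ_i t_i down to z_c; mantle fills any gap and the z_c terms cancel.
Column A: 36.62×ρ + (z_c − 36.62)×3360
Column B: 3.886×0 + 1.86×2930 + 18.41×2760 + (z_c − 3.886 − 20.27)×3360
The z_c×3360 term appears on both sides and cancels. Collect the known terms of each column as K = Σ(ρt)_known − 3360 × (depth of known layers): K_A = 0 − 3360×36.62 = −123043.2; K_B = 56261.4 − 3360×(3.886 + 20.27) = −24902.76.
Balance: K_A + 36.62×ρ = K_B, so ρ = (K_B − K_A)/36.62 = 98140.4/36.62 = 2680 kg/m³.

2680 kg/m³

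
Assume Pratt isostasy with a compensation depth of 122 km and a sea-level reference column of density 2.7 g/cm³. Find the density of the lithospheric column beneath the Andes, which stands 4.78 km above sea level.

2.6 g/cm³

Pratt balance: ρ_ref D = ρ (D + h).
ρ = ρ_ref D/(D + h) = 2.7 × 122 km/(122 km + 4.78 km) = 2.6 g/cm³.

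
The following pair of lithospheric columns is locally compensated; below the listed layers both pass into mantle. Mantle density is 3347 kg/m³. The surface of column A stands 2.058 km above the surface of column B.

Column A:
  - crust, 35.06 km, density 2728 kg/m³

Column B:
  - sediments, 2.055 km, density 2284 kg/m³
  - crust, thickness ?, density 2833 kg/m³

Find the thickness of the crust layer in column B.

24.6 km

Take the compensation level at the base of the deeper column (depth z_c below the surface of column A) and equate Σ ρ_i t_i down to z_c; mantle fills any gap and the z_c terms cancel.
Column A: 35.06×2728 + (z_c − 35.06)×3347
Column B: 2.058×0 + 2.055×2284 + x×2833 + (z_c − 2.058 − 2.055 − x)×3347
The z_c×3347 term appears on both sides and cancels. Collect the known terms of each column as K = Σ(ρt)_known − 3347 × (depth of known layers): K_A = 95643.68 − 3347×35.06 = −21702.14; K_B = 4693.62 − 3347×(2.058 + 2.055) = −9072.591.
Balance: K_A = K_B − x×(3347 − 2833), so x = (K_B − K_A)/(3347 − 2833) = 12629.5/514 = 24.6 km.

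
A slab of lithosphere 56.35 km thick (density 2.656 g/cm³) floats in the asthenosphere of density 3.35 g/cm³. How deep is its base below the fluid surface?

44.7 km

Draft d = t ρ_obj/ρ_fluid = 56.35 km × 2.656/3.35 = 44.7 km.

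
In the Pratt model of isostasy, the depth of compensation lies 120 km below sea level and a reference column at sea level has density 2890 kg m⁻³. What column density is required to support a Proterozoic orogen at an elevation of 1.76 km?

Pratt balance: ρ_ref D = ρ (D + h).
ρ = ρ_ref D/(D + h) = 2890 × 120 km/(120 km + 1.76 km) = 2850 kg m⁻³.

2850 kg m⁻³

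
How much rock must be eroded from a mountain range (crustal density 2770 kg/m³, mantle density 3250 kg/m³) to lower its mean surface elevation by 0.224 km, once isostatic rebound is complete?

Net drop Δ = e − u = e − e ρ_c/ρ_m = e (ρ_m − ρ_c)/ρ_m.
e = Δ ρ_m/(ρ_m − ρ_c) = 0.224 km × 3250/480 = 1.52 km.

1.52 km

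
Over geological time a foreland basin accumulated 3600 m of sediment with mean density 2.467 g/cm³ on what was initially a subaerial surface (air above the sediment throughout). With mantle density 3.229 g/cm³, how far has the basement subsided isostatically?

2750 m

Subaerial load: s = t ρ_sed / ρ_m = 3600 m × 2.467/3.229 = 2750 m.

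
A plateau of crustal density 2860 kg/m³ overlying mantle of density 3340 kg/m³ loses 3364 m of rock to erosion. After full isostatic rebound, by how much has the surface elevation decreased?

Rebound u = e ρ_c/ρ_m = 3364 m × 2860/3340 = 2881 m.
Net surface drop = e − u = 3364 m − 2881 m = e (ρ_m − ρ_c)/ρ_m = 483 m.

483 m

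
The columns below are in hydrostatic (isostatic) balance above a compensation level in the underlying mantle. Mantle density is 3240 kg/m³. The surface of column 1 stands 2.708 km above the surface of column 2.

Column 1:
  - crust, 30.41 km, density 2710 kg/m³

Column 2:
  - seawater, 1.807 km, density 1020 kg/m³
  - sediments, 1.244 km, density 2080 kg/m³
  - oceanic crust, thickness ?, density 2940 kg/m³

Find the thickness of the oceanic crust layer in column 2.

Take the compensation level at the base of the deeper column (depth z_c below the surface of column 1) and equate Σ ρ_i t_i down to z_c; mantle fills any gap and the z_c terms cancel.
Column 1: 30.41×2710 + (z_c − 30.41)×3240
Column 2: 2.708×0 + 1.807×1020 + 1.244×2080 + x×2940 + (z_c − 2.708 − 3.051 − x)×3240
The z_c×3240 term appears on both sides and cancels. Collect the known terms of each column as K = Σ(ρt)_known − 3240 × (depth of known layers): K_1 = 82411.1 − 3240×30.41 = −16117.3; K_2 = 4430.66 − 3240×(2.708 + 3.051) = −14228.5.
Balance: K_1 = K_2 − x×(3240 − 2940), so x = (K_2 − K_1)/(3240 − 2940) = 1888.8/300 = 6.3 km.

6.3 km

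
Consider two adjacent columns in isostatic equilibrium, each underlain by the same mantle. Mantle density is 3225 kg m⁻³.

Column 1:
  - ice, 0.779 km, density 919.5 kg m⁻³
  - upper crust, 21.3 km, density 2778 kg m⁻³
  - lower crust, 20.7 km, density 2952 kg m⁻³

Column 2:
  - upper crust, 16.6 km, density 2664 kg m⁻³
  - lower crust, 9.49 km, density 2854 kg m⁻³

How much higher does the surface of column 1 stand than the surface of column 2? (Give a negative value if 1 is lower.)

1.28 km

For any compensation level in the mantle, the mantle terms cancel and isostasy reduces to e = (Σt_1 − Σt_2) − (Σ(ρt)_1 − Σ(ρt)_2) / ρ_m.
Σt_1 = 42.779 km; Σt_2 = 26.09 km; Σ(ρt)_1 = 120994.091; Σ(ρt)_2 = 71306.86 (in km·kg m⁻³).
e = (42.779 − 26.09) − (120994.091 − 71306.86) / 3225 = 1.28 km.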